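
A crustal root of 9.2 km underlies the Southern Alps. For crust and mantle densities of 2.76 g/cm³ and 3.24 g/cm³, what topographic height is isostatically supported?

1.6 km

Isostatic balance requires: ρ_c h = (ρ_m − ρ_c) r.
h = r (ρ_m − ρ_c) / ρ_c = 9.2 km × (3.24 − 2.76) / 2.76 = 1.6 km.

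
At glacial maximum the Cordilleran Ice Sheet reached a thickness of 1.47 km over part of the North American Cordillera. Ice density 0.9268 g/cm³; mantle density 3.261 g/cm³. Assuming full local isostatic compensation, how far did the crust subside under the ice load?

0.418 km

By Archimedes' principle applied to the lithosphere: the ice load ρ_ice t is balanced by mantle displaced below, ρ_m s.
s = t ρ_ice / ρ_m = 1.47 km × 0.9268/3.261 = 0.418 km.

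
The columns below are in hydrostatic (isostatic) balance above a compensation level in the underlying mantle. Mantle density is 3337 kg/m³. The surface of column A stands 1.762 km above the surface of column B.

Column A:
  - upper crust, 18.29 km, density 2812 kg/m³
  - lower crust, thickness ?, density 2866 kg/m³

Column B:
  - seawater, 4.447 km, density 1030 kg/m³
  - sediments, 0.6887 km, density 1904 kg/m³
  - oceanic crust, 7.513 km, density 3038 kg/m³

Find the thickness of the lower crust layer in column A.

20.7 km

Take the compensation level at the base of the deeper column (depth z_c below the surface of column A) and equate Σ ρ_i t_i down to z_c; mantle fills any gap and the z_c terms cancel.
Column A: 18.29×2812 + x×2866 + (z_c − 18.29 − x)×3337
Column B: 1.762×0 + 4.447×1030 + 0.6887×1904 + 7.513×3038 + (z_c − 1.762 − 12.6487)×3337
The z_c×3337 term appears on both sides and cancels. Collect the known terms of each column as K = Σ(ρt)_known − 3337 × (depth of known layers): K_A = 51431.48 − 3337×18.29 = −9602.25; K_B = 28716.1888 − 3337×(1.762 + 12.6487) = −19372.3171.
Balance: K_A − x×(3337 − 2866) = K_B, so x = (K_A − K_B)/(3337 − 2866) = 9770.07/471 = 20.7 km.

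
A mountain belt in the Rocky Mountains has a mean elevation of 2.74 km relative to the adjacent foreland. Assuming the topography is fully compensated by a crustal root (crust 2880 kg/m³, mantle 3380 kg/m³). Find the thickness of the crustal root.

15.8 km

By Archimedes' principle applied to the lithosphere: the weight of the topography is balanced by the buoyancy of the root, ρ_c h = (ρ_m − ρ_c) r.
r = h · ρ_c / (ρ_m − ρ_c) = 2.74 km × 2880 / (3380 − 2880) = 15.8 km.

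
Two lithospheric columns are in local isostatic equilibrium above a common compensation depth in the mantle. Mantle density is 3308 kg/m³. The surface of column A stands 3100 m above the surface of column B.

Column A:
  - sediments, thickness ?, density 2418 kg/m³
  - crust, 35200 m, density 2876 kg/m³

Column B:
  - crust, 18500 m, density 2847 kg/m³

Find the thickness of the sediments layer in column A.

Take the compensation level at the base of the deeper column (depth z_c below the surface of column A) and equate Σ ρ_i t_i down to z_c; mantle fills any gap and the z_c terms cancel.
Column A: x×2418 + 35200×2876 + (z_c − 35200 − x)×3308
Column B: 3100×0 + 18500×2847 + (z_c − 3100 − 18500)×3308
The z_c×3308 term appears on both sides and cancels. Collect the known terms of each column as K = Σ(ρt)_known − 3308 × (depth of known layers): K_A = 101235200 − 3308×35200 = −15206400; K_B = 52669500 − 3308×(3100 + 18500) = −18783300.
Balance: K_A − x×(3308 − 2418) = K_B, so x = (K_A − K_B)/(3308 − 2418) = 3576900/890 = 4020 m.

4020 m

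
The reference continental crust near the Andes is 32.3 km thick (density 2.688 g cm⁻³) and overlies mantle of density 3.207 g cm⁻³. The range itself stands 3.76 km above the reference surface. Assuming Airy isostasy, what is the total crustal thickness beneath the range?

55.5 km

Root depth r = h ρ_c / (ρ_m − ρ_c) = 3.76 km × 2.688 / 0.519 = 19.47 km.
Total thickness = T + h + r = 32.3 km + 3.76 km + 19.47 km = 55.5 km.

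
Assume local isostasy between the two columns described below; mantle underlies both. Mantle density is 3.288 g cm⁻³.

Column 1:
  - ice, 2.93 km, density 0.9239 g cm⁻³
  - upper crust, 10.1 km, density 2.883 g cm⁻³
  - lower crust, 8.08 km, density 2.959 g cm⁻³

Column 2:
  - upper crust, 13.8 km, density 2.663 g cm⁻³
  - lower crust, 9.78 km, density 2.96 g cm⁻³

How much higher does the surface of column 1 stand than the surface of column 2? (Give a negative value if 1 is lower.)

For any compensation level in the mantle, the mantle terms cancel and isostasy reduces to e = (Σt_1 − Σt_2) − (Σ(ρt)_1 − Σ(ρt)_2) / ρ_m.
Σt_1 = 21.11 km; Σt_2 = 23.58 km; Σ(ρt)_1 = 55.734047; Σ(ρt)_2 = 65.6982 (in km·g cm⁻³).
e = (21.11 − 23.58) − (55.734047 − 65.6982) / 3.288 = 0.56 km.

0.56 km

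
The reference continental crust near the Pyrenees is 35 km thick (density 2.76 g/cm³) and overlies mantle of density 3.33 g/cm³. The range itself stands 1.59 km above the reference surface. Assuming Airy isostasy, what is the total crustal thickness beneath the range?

44.3 km

Root depth r = h ρ_c / (ρ_m − ρ_c) = 1.59 km × 2.76 / 0.57 = 7.699 km.
Total thickness = T + h + r = 35 km + 1.59 km + 7.699 km = 44.3 km.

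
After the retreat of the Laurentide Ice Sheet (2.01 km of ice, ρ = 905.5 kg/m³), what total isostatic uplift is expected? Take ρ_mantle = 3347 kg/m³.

0.544 km

Removing the load lets mantle flow back in; uplift u satisfies ρ_ice t = ρ_m u.
u = t ρ_ice/ρ_m = 2.01 km × 905.5/3347 = 0.544 km.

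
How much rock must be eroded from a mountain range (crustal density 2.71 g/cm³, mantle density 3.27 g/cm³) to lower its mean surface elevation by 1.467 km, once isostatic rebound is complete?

Net drop Δ = e − u = e − e ρ_c/ρ_m = e (ρ_m − ρ_c)/ρ_m.
e = Δ ρ_m/(ρ_m − ρ_c) = 1.467 km × 3.27/0.56 = 8.57 km.

8.57 km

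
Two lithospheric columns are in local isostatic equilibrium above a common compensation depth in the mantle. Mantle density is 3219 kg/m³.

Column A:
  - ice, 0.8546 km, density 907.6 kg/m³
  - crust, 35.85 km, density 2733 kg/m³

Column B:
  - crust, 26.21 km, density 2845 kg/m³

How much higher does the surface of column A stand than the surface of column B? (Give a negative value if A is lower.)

For any compensation level in the mantle, the mantle terms cancel and isostasy reduces to e = (Σt_A − Σt_B) − (Σ(ρt)_A − Σ(ρt)_B) / ρ_m.
Σt_A = 36.7046 km; Σt_B = 26.21 km; Σ(ρt)_A = 98753.685; Σ(ρt)_B = 74567.45 (in km·kg/m³).
e = (36.7046 − 26.21) − (98753.685 − 74567.45) / 3219 = 2.98 km.

2.98 km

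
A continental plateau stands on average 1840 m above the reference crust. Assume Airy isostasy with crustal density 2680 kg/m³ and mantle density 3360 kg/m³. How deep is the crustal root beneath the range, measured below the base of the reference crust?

Balancing pressure at the compensation depth: the weight of the topography is balanced by the buoyancy of the root, ρ_c h = (ρ_m − ρ_c) r.
r = h · ρ_c / (ρ_m − ρ_c) = 1840 m × 2680 / (3360 − 2680) = 7250 m.

7250 m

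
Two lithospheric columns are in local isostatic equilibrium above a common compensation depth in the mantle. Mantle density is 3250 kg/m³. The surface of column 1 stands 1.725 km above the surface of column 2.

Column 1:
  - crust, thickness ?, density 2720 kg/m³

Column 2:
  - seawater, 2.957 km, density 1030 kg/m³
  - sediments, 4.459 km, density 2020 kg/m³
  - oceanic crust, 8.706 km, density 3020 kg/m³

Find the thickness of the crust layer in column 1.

37.1 km

Take the compensation level at the base of the deeper column (depth z_c below the surface of column 1) and equate Σ ρ_i t_i down to z_c; mantle fills any gap and the z_c terms cancel.
Column 1: x×2720 + (z_c − 0 − x)×3250
Column 2: 1.725×0 + 2.957×1030 + 4.459×2020 + 8.706×3020 + (z_c − 1.725 − 16.122)×3250
The z_c×3250 term appears on both sides and cancels. Collect the known terms of each column as K = Σ(ρt)_known − 3250 × (depth of known layers): K_1 = 0 − 3250×0 = 0; K_2 = 38345.01 − 3250×(1.725 + 16.122) = −19657.74.
Balance: K_1 − x×(3250 − 2720) = K_2, so x = (K_1 − K_2)/(3250 − 2720) = 19657.7/530 = 37.1 km.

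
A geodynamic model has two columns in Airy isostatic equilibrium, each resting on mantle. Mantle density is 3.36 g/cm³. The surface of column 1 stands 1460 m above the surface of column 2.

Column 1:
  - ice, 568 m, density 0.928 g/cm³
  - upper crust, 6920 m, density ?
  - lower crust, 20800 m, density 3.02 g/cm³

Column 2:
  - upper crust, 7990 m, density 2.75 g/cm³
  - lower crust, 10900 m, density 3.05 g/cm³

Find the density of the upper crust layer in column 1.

Take the compensation level at the base of the deeper column (depth z_c below the surface of column 1) and equate Σ ρ_i t_i down to z_c; mantle fills any gap and the z_c terms cancel.
Column 1: 568×0.928 + 6920×ρ + 20800×3.02 + (z_c − 28288)×3.36
Column 2: 1460×0 + 7990×2.75 + 10900×3.05 + (z_c − 1460 − 18890)×3.36
The z_c×3.36 term appears on both sides and cancels. Collect the known terms of each column as K = Σ(ρt)_known − 3.36 × (depth of known layers): K_1 = 63343.104 − 3.36×28288 = −31704.576; K_2 = 55217.5 − 3.36×(1460 + 18890) = −13158.5.
Balance: K_1 + 6920×ρ = K_2, so ρ = (K_2 − K_1)/6920 = 18546.1/6920 = 2.68 g/cm³.

2.68 g/cm³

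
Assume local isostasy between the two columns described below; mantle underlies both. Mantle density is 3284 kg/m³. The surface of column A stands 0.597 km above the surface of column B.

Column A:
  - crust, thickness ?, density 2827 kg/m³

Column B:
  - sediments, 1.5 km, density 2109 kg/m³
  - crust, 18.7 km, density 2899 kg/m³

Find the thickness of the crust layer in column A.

Take the compensation level at the base of the deeper column (depth z_c below the surface of column A) and equate Σ ρ_i t_i down to z_c; mantle fills any gap and the z_c terms cancel.
Column A: x×2827 + (z_c − 0 − x)×3284
Column B: 0.597×0 + 1.5×2109 + 18.7×2899 + (z_c − 0.597 − 20.2)×3284
The z_c×3284 term appears on both sides and cancels. Collect the known terms of each column as K = Σ(ρt)_known − 3284 × (depth of known layers): K_A = 0 − 3284×0 = 0; K_B = 57374.8 − 3284×(0.597 + 20.2) = −10922.548.
Balance: K_A − x×(3284 − 2827) = K_B, so x = (K_A − K_B)/(3284 − 2827) = 10922.5/457 = 23.9 km.

23.9 km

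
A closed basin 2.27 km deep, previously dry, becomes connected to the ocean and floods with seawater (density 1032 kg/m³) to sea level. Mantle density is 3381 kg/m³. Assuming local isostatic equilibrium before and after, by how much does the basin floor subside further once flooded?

After flooding the water column is d + s deep. Its weight must equal the weight of mantle displaced by the extra subsidence s: (d + s) ρ_w = s ρ_m.
s = d ρ_w / (ρ_m − ρ_w) = 2.27 km × 1032/(3381 − 1032) = 0.997 km.

0.997 km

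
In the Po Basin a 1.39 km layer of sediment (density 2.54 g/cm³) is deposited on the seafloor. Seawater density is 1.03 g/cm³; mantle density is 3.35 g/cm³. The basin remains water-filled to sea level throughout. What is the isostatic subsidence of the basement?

Submarine loading: the sediment displaces seawater, and the subsidence is in turn flooded, so s (ρ_m − ρ_w) = t (ρ_sed − ρ_w).
s = 1.39 km × (2.54 − 1.03) / (3.35 − 1.03) = 0.905 km.

0.905 km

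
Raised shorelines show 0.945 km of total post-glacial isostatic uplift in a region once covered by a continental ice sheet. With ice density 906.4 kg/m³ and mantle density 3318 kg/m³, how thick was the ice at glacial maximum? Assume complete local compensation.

u = t ρ_ice/ρ_m → t = u ρ_m/ρ_ice = 0.945 km × 3318/906.4 = 3.46 km.

3.46 km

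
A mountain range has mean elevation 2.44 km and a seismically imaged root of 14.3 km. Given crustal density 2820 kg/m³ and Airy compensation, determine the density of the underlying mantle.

3300 kg/m³

Airy balance: ρ_c h = (ρ_m − ρ_c) r → ρ_m = ρ_c (1 + h/r).
ρ_m = 2820 × (1 + 2.44 km/14.3 km) = 3300 kg/m³.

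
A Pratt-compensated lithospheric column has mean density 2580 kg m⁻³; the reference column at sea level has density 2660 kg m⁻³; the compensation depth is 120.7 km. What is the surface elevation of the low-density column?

ρ_ref D = ρ (D + h) → h = D (ρ_ref − ρ)/ρ.
h = 120.7 km × (2660 − 2580)/2580 = 3.74 km.

3.74 km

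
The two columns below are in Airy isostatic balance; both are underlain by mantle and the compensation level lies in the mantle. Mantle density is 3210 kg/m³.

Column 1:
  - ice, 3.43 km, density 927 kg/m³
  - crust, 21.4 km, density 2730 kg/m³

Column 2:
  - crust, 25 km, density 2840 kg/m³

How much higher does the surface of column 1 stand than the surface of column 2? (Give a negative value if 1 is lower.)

2.76 km

For any compensation level in the mantle, the mantle terms cancel and isostasy reduces to e = (Σt_1 − Σt_2) − (Σ(ρt)_1 − Σ(ρt)_2) / ρ_m.
Σt_1 = 24.83 km; Σt_2 = 25 km; Σ(ρt)_1 = 61601.61; Σ(ρt)_2 = 71000 (in km·kg/m³).
e = (24.83 − 25) − (61601.61 − 71000) / 3210 = 2.76 km.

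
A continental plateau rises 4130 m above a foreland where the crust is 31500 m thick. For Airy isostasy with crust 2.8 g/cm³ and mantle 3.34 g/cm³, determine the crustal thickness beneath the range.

57000 m

Root depth r = h ρ_c / (ρ_m − ρ_c) = 4130 m × 2.8 / 0.54 = 21410 m.
Total thickness = T + h + r = 31500 m + 4130 m + 21410 m = 57000 m.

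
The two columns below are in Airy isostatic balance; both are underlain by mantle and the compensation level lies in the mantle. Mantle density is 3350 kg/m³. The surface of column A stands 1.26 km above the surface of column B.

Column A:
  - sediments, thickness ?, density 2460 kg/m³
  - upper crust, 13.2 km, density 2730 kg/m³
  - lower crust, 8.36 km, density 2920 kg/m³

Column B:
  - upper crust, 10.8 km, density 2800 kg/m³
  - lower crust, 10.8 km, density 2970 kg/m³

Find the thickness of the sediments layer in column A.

2.79 km

Take the compensation level at the base of the deeper column (depth z_c below the surface of column A) and equate Σ ρ_i t_i down to z_c; mantle fills any gap and the z_c terms cancel.
Column A: x×2460 + 13.2×2730 + 8.36×2920 + (z_c − 21.56 − x)×3350
Column B: 1.26×0 + 10.8×2800 + 10.8×2970 + (z_c − 1.26 − 21.6)×3350
The z_c×3350 term appears on both sides and cancels. Collect the known terms of each column as K = Σ(ρt)_known − 3350 × (depth of known layers): K_A = 60447.2 − 3350×21.56 = −11778.8; K_B = 62316 − 3350×(1.26 + 21.6) = −14265.
Balance: K_A − x×(3350 − 2460) = K_B, so x = (K_A − K_B)/(3350 − 2460) = 2486.2/890 = 2.79 km.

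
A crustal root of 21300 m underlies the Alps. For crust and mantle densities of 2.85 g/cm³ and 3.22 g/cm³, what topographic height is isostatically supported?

2770 m

In Airy isostatic equilibrium: ρ_c h = (ρ_m − ρ_c) r.
h = r (ρ_m − ρ_c) / ρ_c = 21300 m × (3.22 − 2.85) / 2.85 = 2770 m.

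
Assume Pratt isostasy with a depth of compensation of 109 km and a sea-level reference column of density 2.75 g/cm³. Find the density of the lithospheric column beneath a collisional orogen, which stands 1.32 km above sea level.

2.72 g/cm³

Pratt balance: ρ_ref D = ρ (D + h).
ρ = ρ_ref D/(D + h) = 2.75 × 109 km/(109 km + 1.32 km) = 2.72 g/cm³.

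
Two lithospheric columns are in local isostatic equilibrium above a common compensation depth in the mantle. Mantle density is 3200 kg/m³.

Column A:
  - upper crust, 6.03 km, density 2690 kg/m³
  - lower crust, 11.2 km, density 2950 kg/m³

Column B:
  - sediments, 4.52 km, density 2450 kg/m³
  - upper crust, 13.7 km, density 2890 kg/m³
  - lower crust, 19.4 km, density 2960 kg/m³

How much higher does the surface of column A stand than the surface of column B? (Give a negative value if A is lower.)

−2.01 km

For any compensation level in the mantle, the mantle terms cancel and isostasy reduces to e = (Σt_A − Σt_B) − (Σ(ρt)_A − Σ(ρt)_B) / ρ_m.
Σt_A = 17.23 km; Σt_B = 37.62 km; Σ(ρt)_A = 49260.7; Σ(ρt)_B = 108091 (in km·kg/m³).
e = (17.23 − 37.62) − (49260.7 − 108091) / 3200 = −2.01 km.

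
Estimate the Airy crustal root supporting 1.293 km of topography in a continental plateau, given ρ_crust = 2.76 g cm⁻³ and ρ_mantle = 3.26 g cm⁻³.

Balancing pressure at the compensation depth: the weight of the topography is balanced by the buoyancy of the root, ρ_c h = (ρ_m − ρ_c) r.
r = h · ρ_c / (ρ_m − ρ_c) = 1.293 km × 2.76 / (3.26 − 2.76) = 7.14 km.

7.14 km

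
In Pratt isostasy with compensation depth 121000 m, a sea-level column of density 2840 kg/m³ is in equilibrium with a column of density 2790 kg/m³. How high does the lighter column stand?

2170 m

ρ_ref D = ρ (D + h) → h = D (ρ_ref − ρ)/ρ.
h = 121000 m × (2840 − 2790)/2790 = 2170 m.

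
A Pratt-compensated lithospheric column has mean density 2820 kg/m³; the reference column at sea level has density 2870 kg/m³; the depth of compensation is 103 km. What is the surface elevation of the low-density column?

ρ_ref D = ρ (D + h) → h = D (ρ_ref − ρ)/ρ.
h = 103 km × (2870 − 2820)/2820 = 1.83 km.

1.83 km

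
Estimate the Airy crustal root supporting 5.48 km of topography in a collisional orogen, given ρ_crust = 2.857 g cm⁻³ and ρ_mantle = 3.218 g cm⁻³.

43.4 km

For local isostatic compensation: the weight of the topography is balanced by the buoyancy of the root, ρ_c h = (ρ_m − ρ_c) r.
r = h · ρ_c / (ρ_m − ρ_c) = 5.48 km × 2.857 / (3.218 − 2.857) = 43.4 km.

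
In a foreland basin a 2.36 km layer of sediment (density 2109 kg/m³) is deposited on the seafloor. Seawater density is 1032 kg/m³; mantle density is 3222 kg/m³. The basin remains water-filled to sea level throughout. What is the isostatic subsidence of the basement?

Submarine loading: the sediment displaces seawater, and the subsidence is in turn flooded, so s (ρ_m − ρ_w) = t (ρ_sed − ρ_w).
s = 2.36 km × (2109 − 1032) / (3222 − 1032) = 1.16 km.

1.16 km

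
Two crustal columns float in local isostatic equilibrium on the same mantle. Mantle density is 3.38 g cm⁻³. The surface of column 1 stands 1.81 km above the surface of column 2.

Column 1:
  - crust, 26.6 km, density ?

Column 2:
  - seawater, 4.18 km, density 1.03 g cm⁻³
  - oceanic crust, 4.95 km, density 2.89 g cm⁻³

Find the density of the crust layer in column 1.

2.69 g cm⁻³

Take the compensation level at the base of the deeper column (depth z_c below the surface of column 1) and equate Σ ρ_i t_i down to z_c; mantle fills any gap and the z_c terms cancel.
Column 1: 26.6×ρ + (z_c − 26.6)×3.38
Column 2: 1.81×0 + 4.18×1.03 + 4.95×2.89 + (z_c − 1.81 − 9.13)×3.38
The z_c×3.38 term appears on both sides and cancels. Collect the known terms of each column as K = Σ(ρt)_known − 3.38 × (depth of known layers): K_1 = 0 − 3.38×26.6 = −89.908; K_2 = 18.6109 − 3.38×(1.81 + 9.13) = −18.3663.
Balance: K_1 + 26.6×ρ = K_2, so ρ = (K_2 − K_1)/26.6 = 71.5417/26.6 = 2.69 g cm⁻³.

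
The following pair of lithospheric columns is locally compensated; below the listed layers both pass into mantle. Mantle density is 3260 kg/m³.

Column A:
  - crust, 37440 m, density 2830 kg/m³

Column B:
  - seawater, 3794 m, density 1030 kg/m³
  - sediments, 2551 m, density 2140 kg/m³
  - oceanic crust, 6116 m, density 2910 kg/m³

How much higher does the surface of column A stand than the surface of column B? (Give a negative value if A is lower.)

For any compensation level in the mantle, the mantle terms cancel and isostasy reduces to e = (Σt_A − Σt_B) − (Σ(ρt)_A − Σ(ρt)_B) / ρ_m.
Σt_A = 37440 m; Σt_B = 12461 m; Σ(ρt)_A = 105955200; Σ(ρt)_B = 27164520 (in m·kg/m³).
e = (37440 − 12461) − (105955200 − 27164520) / 3260 = 810 m.

810 m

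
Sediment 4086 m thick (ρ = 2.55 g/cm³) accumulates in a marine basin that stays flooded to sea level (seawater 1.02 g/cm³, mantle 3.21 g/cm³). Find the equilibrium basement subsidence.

Submarine loading: the sediment displaces seawater, and the subsidence is in turn flooded, so s (ρ_m − ρ_w) = t (ρ_sed − ρ_w).
s = 4086 m × (2.55 − 1.02) / (3.21 − 1.02) = 2850 m.

2850 m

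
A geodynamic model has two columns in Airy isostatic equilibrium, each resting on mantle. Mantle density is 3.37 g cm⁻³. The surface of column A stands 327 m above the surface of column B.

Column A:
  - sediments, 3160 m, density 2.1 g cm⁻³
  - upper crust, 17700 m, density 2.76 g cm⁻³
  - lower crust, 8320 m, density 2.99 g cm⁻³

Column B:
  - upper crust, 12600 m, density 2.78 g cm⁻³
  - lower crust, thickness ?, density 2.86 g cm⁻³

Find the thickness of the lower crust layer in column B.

Take the compensation level at the base of the deeper column (depth z_c below the surface of column A) and equate Σ ρ_i t_i down to z_c; mantle fills any gap and the z_c terms cancel.
Column A: 3160×2.1 + 17700×2.76 + 8320×2.99 + (z_c − 29180)×3.37
Column B: 327×0 + 12600×2.78 + x×2.86 + (z_c − 327 − 12600 − x)×3.37
The z_c×3.37 term appears on both sides and cancels. Collect the known terms of each column as K = Σ(ρt)_known − 3.37 × (depth of known layers): K_A = 80364.8 − 3.37×29180 = −17971.8; K_B = 35028 − 3.37×(327 + 12600) = −8535.99.
Balance: K_A = K_B − x×(3.37 − 2.86), so x = (K_B − K_A)/(3.37 − 2.86) = 9435.81/0.51 = 18500 m.

18500 m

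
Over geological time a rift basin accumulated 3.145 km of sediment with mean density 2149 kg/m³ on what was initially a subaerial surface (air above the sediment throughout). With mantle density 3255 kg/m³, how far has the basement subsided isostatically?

2.08 km

Subaerial load: s = t ρ_sed / ρ_m = 3.145 km × 2149/3255 = 2.08 km.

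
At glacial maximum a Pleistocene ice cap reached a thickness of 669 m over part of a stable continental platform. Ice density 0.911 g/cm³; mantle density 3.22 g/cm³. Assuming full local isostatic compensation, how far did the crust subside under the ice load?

189 m

Equating mass per unit area of the two columns: the ice load ρ_ice t is balanced by mantle displaced below, ρ_m s.
s = t ρ_ice / ρ_m = 669 m × 0.911/3.22 = 189 m.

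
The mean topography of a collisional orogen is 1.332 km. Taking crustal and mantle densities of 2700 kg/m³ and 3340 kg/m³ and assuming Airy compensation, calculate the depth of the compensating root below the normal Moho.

Isostatic balance requires: the weight of the topography is balanced by the buoyancy of the root, ρ_c h = (ρ_m − ρ_c) r.
r = h · ρ_c / (ρ_m − ρ_c) = 1.332 km × 2700 / (3340 − 2700) = 5.62 km.

5.62 km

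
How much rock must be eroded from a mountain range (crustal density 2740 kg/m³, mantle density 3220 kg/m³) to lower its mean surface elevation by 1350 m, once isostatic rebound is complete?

9060 m

Net drop Δ = e − u = e − e ρ_c/ρ_m = e (ρ_m − ρ_c)/ρ_m.
e = Δ ρ_m/(ρ_m − ρ_c) = 1350 m × 3220/480 = 9060 m.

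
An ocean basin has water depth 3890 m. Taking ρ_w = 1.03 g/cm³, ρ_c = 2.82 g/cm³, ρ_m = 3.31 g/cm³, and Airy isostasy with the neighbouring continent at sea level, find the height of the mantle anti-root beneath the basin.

Isostatic balance requires: replacing crust with seawater at the top is compensated by replacing crust with mantle at the base: d (ρ_c − ρ_w) = a (ρ_m − ρ_c).
a = d (ρ_c − ρ_w)/(ρ_m − ρ_c) = 3890 m × 1.79/0.49 = 14200 m.

14200 m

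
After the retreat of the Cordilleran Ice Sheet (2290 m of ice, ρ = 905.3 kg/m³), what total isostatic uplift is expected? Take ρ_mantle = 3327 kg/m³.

623 m

Removing the load lets mantle flow back in; uplift u satisfies ρ_ice t = ρ_m u.
u = t ρ_ice/ρ_m = 2290 m × 905.3/3327 = 623 m.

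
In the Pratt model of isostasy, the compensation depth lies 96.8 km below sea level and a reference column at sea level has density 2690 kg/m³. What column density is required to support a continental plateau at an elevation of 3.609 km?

2590 kg/m³

Pratt balance: ρ_ref D = ρ (D + h).
ρ = ρ_ref D/(D + h) = 2690 × 96.8 km/(96.8 km + 3.609 km) = 2590 kg/m³.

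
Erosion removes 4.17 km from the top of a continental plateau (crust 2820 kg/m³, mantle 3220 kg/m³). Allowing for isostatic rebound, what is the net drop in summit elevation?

0.518 km

Rebound u = e ρ_c/ρ_m = 4.17 km × 2820/3220 = 3.652 km.
Net surface drop = e − u = 4.17 km − 3.652 km = e (ρ_m − ρ_c)/ρ_m = 0.518 km.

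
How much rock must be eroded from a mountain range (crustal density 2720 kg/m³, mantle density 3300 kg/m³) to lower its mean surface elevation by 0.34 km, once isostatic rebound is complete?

1.93 km

Net drop Δ = e − u = e − e ρ_c/ρ_m = e (ρ_m − ρ_c)/ρ_m.
e = Δ ρ_m/(ρ_m − ρ_c) = 0.34 km × 3300/580 = 1.93 km.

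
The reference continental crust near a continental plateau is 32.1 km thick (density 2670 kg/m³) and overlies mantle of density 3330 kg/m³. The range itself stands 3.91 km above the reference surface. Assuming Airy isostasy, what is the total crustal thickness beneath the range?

Root depth r = h ρ_c / (ρ_m − ρ_c) = 3.91 km × 2670 / 660 = 15.82 km.
Total thickness = T + h + r = 32.1 km + 3.91 km + 15.82 km = 51.8 km.

51.8 km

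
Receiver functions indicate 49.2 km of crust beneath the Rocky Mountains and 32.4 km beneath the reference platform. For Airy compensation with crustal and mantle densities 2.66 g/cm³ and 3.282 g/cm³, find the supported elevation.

3.18 km

Excess crust Δ = 49.2 km − 32.4 km = 16.8 km, split between elevation h and root r with h + r = Δ.
Airy balance ρ_c h = (ρ_m − ρ_c) r gives r = h ρ_c/(ρ_m − ρ_c), so h (1 + ρ_c/(ρ_m − ρ_c)) = Δ, i.e. h = Δ (ρ_m − ρ_c)/ρ_m.
h = 16.8 km × 0.622/3.282 = 3.18 km.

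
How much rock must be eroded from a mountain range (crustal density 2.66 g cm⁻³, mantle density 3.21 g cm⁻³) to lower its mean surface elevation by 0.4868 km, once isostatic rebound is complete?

Net drop Δ = e − u = e − e ρ_c/ρ_m = e (ρ_m − ρ_c)/ρ_m.
e = Δ ρ_m/(ρ_m − ρ_c) = 0.4868 km × 3.21/0.55 = 2.84 km.

2.84 km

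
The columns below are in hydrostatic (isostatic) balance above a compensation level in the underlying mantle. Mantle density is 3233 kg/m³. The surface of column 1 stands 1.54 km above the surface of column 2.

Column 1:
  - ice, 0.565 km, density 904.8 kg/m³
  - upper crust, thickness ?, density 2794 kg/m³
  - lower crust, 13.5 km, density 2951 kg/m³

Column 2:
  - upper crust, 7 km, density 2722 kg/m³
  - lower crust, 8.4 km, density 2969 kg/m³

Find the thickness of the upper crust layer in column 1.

12.9 km

Take the compensation level at the base of the deeper column (depth z_c below the surface of column 1) and equate Σ ρ_i t_i down to z_c; mantle fills any gap and the z_c terms cancel.
Column 1: 0.565×904.8 + x×2794 + 13.5×2951 + (z_c − 14.065 − x)×3233
Column 2: 1.54×0 + 7×2722 + 8.4×2969 + (z_c − 1.54 − 15.4)×3233
The z_c×3233 term appears on both sides and cancels. Collect the known terms of each column as K = Σ(ρt)_known − 3233 × (depth of known layers): K_1 = 40349.712 − 3233×14.065 = −5122.433; K_2 = 43993.6 − 3233×(1.54 + 15.4) = −10773.42.
Balance: K_1 − x×(3233 − 2794) = K_2, so x = (K_1 − K_2)/(3233 − 2794) = 5650.99/439 = 12.9 km.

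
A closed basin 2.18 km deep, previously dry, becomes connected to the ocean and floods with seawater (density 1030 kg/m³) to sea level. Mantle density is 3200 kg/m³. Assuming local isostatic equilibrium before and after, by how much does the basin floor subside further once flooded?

1.03 km

After flooding the water column is d + s deep. Its weight must equal the weight of mantle displaced by the extra subsidence s: (d + s) ρ_w = s ρ_m.
s = d ρ_w / (ρ_m − ρ_w) = 2.18 km × 1030/(3200 − 1030) = 1.03 km.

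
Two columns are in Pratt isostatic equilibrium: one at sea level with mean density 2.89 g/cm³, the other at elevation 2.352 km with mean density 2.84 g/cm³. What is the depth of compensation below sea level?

134 km

ρ_ref D = ρ (D + h) → D (ρ_ref − ρ) = ρ h.
D = ρ h/(ρ_ref − ρ) = 2.84 × 2.352 km/(2.89 − 2.84) = 134 km.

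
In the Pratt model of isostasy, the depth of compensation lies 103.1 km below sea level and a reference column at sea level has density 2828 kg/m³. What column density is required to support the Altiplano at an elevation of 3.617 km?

2730 kg/m³

Pratt balance: ρ_ref D = ρ (D + h).
ρ = ρ_ref D/(D + h) = 2828 × 103.1 km/(103.1 km + 3.617 km) = 2730 kg/m³.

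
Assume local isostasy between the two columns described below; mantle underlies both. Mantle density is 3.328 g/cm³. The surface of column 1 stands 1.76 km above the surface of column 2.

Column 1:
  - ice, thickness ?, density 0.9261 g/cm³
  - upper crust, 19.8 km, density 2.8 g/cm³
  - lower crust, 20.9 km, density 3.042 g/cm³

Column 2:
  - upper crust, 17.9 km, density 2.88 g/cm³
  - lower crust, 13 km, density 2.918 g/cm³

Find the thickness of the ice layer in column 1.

Take the compensation level at the base of the deeper column (depth z_c below the surface of column 1) and equate Σ ρ_i t_i down to z_c; mantle fills any gap and the z_c terms cancel.
Column 1: x×0.9261 + 19.8×2.8 + 20.9×3.042 + (z_c − 40.7 − x)×3.328
Column 2: 1.76×0 + 17.9×2.88 + 13×2.918 + (z_c − 1.76 − 30.9)×3.328
The z_c×3.328 term appears on both sides and cancels. Collect the known terms of each column as K = Σ(ρt)_known − 3.328 × (depth of known layers): K_1 = 119.0178 − 3.328×40.7 = −16.4318; K_2 = 89.486 − 3.328×(1.76 + 30.9) = −19.20648.
Balance: K_1 − x×(3.328 − 0.9261) = K_2, so x = (K_1 − K_2)/(3.328 − 0.9261) = 2.77468/2.4019 = 1.16 km.

1.16 km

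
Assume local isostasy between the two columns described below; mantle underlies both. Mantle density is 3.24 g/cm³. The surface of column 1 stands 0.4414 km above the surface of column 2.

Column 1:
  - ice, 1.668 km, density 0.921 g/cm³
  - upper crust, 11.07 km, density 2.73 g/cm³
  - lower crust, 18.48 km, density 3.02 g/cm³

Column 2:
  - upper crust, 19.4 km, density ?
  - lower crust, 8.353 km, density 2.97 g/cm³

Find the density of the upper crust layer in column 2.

Take the compensation level at the base of the deeper column (depth z_c below the surface of column 1) and equate Σ ρ_i t_i down to z_c; mantle fills any gap and the z_c terms cancel.
Column 1: 1.668×0.921 + 11.07×2.73 + 18.48×3.02 + (z_c − 31.218)×3.24
Column 2: 0.4414×0 + 19.4×ρ + 8.353×2.97 + (z_c − 0.4414 − 27.753)×3.24
The z_c×3.24 term appears on both sides and cancels. Collect the known terms of each column as K = Σ(ρt)_known − 3.24 × (depth of known layers): K_1 = 87.566928 − 3.24×31.218 = −13.579392; K_2 = 24.80841 − 3.24×(0.4414 + 27.753) = −66.541446.
Balance: K_1 = K_2 + 19.4×ρ, so ρ = (K_1 − K_2)/19.4 = 52.9621/19.4 = 2.73 g/cm³.

2.73 g/cm³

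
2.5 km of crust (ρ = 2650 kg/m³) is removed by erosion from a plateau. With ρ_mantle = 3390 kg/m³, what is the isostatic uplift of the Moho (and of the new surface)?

1.95 km

Unloading: uplift u = e ρ_c/ρ_m = 2.5 km × 2650/3390 = 1.95 km.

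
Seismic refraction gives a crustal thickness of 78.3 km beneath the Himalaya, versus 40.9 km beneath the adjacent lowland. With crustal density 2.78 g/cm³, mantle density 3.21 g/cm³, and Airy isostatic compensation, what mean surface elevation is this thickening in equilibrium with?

Excess crust Δ = 78.3 km − 40.9 km = 37.4 km, split between elevation h and root r with h + r = Δ.
Airy balance ρ_c h = (ρ_m − ρ_c) r gives r = h ρ_c/(ρ_m − ρ_c), so h (1 + ρ_c/(ρ_m − ρ_c)) = Δ, i.e. h = Δ (ρ_m − ρ_c)/ρ_m.
h = 37.4 km × 0.43/3.21 = 5.01 km.

5.01 km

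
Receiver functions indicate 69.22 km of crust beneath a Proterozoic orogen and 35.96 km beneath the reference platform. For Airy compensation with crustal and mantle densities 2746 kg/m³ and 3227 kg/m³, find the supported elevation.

Excess crust Δ = 69.22 km − 35.96 km = 33.26 km, split between elevation h and root r with h + r = Δ.
Airy balance ρ_c h = (ρ_m − ρ_c) r gives r = h ρ_c/(ρ_m − ρ_c), so h (1 + ρ_c/(ρ_m − ρ_c)) = Δ, i.e. h = Δ (ρ_m − ρ_c)/ρ_m.
h = 33.26 km × 481/3227 = 4.96 km.

4.96 km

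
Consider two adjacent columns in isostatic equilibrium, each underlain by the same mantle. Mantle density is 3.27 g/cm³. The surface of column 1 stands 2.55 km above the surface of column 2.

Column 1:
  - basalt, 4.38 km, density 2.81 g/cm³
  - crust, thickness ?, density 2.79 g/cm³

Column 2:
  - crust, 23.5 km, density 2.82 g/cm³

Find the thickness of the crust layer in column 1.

35.2 km

Take the compensation level at the base of the deeper column (depth z_c below the surface of column 1) and equate Σ ρ_i t_i down to z_c; mantle fills any gap and the z_c terms cancel.
Column 1: 4.38×2.81 + x×2.79 + (z_c − 4.38 − x)×3.27
Column 2: 2.55×0 + 23.5×2.82 + (z_c − 2.55 − 23.5)×3.27
The z_c×3.27 term appears on both sides and cancels. Collect the known terms of each column as K = Σ(ρt)_known − 3.27 × (depth of known layers): K_1 = 12.3078 − 3.27×4.38 = −2.0148; K_2 = 66.27 − 3.27×(2.55 + 23.5) = −18.9135.
Balance: K_1 − x×(3.27 − 2.79) = K_2, so x = (K_1 − K_2)/(3.27 − 2.79) = 16.8987/0.48 = 35.2 km.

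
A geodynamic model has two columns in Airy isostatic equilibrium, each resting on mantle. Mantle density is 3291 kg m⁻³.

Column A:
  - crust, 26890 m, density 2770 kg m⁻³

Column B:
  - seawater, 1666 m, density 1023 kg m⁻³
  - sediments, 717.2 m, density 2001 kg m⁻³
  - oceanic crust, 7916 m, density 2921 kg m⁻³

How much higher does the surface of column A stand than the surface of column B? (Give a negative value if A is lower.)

For any compensation level in the mantle, the mantle terms cancel and isostasy reduces to e = (Σt_A − Σt_B) − (Σ(ρt)_A − Σ(ρt)_B) / ρ_m.
Σt_A = 26890 m; Σt_B = 10299.2 m; Σ(ρt)_A = 74485300; Σ(ρt)_B = 26262071.2 (in m·kg m⁻³).
e = (26890 − 10299.2) − (74485300 − 26262071.2) / 3291 = 1940 m.

1940 m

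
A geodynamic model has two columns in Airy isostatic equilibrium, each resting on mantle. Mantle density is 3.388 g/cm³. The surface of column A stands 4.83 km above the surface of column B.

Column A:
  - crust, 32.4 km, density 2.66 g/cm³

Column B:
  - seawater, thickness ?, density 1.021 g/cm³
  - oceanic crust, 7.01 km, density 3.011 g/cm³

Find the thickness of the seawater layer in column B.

Take the compensation level at the base of the deeper column (depth z_c below the surface of column A) and equate Σ ρ_i t_i down to z_c; mantle fills any gap and the z_c terms cancel.
Column A: 32.4×2.66 + (z_c − 32.4)×3.388
Column B: 4.83×0 + x×1.021 + 7.01×3.011 + (z_c − 4.83 − 7.01 − x)×3.388
The z_c×3.388 term appears on both sides and cancels. Collect the known terms of each column as K = Σ(ρt)_known − 3.388 × (depth of known layers): K_A = 86.184 − 3.388×32.4 = −23.5872; K_B = 21.10711 − 3.388×(4.83 + 7.01) = −19.00681.
Balance: K_A = K_B − x×(3.388 − 1.021), so x = (K_B − K_A)/(3.388 − 1.021) = 4.58039/2.367 = 1.94 km.

1.94 km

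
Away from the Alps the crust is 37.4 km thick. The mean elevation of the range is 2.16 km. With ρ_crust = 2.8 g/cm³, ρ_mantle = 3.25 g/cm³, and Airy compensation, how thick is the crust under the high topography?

53 km

Root depth r = h ρ_c / (ρ_m − ρ_c) = 2.16 km × 2.8 / 0.45 = 13.44 km.
Total thickness = T + h + r = 37.4 km + 2.16 km + 13.44 km = 53 km.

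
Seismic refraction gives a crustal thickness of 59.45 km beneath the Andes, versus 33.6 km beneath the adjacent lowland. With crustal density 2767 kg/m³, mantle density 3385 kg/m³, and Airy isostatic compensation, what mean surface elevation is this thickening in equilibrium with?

Excess crust Δ = 59.45 km − 33.6 km = 25.85 km, split between elevation h and root r with h + r = Δ.
Airy balance ρ_c h = (ρ_m − ρ_c) r gives r = h ρ_c/(ρ_m − ρ_c), so h (1 + ρ_c/(ρ_m − ρ_c)) = Δ, i.e. h = Δ (ρ_m − ρ_c)/ρ_m.
h = 25.85 km × 618/3385 = 4.72 km.

4.72 km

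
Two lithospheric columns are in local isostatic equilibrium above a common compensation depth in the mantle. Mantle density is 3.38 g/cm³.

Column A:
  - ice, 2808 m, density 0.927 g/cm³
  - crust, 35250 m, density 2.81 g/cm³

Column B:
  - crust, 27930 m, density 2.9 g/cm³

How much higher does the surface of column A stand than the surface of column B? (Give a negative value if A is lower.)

4020 m

For any compensation level in the mantle, the mantle terms cancel and isostasy reduces to e = (Σt_A − Σt_B) − (Σ(ρt)_A − Σ(ρt)_B) / ρ_m.
Σt_A = 38058 m; Σt_B = 27930 m; Σ(ρt)_A = 101655.516; Σ(ρt)_B = 80997 (in m·g/cm³).
e = (38058 − 27930) − (101655.516 − 80997) / 3.38 = 4020 m.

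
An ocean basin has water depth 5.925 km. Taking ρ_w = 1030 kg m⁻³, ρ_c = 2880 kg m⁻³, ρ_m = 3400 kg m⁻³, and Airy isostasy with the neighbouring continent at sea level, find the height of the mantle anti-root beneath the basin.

By Archimedes' principle applied to the lithosphere: replacing crust with seawater at the top is compensated by replacing crust with mantle at the base: d (ρ_c − ρ_w) = a (ρ_m − ρ_c).
a = d (ρ_c − ρ_w)/(ρ_m − ρ_c) = 5.925 km × 1850/520 = 21.1 km.

21.1 km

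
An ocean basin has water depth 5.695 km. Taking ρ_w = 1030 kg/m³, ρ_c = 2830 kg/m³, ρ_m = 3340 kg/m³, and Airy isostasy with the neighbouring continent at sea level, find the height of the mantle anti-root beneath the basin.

20.1 km

Equating mass per unit area of the two columns: replacing crust with seawater at the top is compensated by replacing crust with mantle at the base: d (ρ_c − ρ_w) = a (ρ_m − ρ_c).
a = d (ρ_c − ρ_w)/(ρ_m − ρ_c) = 5.695 km × 1800/510 = 20.1 km.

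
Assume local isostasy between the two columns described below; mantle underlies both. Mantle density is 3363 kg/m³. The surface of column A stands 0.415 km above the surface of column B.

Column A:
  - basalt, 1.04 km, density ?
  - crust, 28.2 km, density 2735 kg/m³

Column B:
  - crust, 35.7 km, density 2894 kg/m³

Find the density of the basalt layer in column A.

2950 kg/m³

Take the compensation level at the base of the deeper column (depth z_c below the surface of column A) and equate Σ ρ_i t_i down to z_c; mantle fills any gap and the z_c terms cancel.
Column A: 1.04×ρ + 28.2×2735 + (z_c − 29.24)×3363
Column B: 0.415×0 + 35.7×2894 + (z_c − 0.415 − 35.7)×3363
The z_c×3363 term appears on both sides and cancels. Collect the known terms of each column as K = Σ(ρt)_known − 3363 × (depth of known layers): K_A = 77127 − 3363×29.24 = −21207.12; K_B = 103315.8 − 3363×(0.415 + 35.7) = −18138.945.
Balance: K_A + 1.04×ρ = K_B, so ρ = (K_B − K_A)/1.04 = 3068.18/1.04 = 2950 kg/m³.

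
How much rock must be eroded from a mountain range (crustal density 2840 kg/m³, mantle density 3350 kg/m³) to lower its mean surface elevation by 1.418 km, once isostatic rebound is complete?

Net drop Δ = e − u = e − e ρ_c/ρ_m = e (ρ_m − ρ_c)/ρ_m.
e = Δ ρ_m/(ρ_m − ρ_c) = 1.418 km × 3350/510 = 9.31 km.

9.31 km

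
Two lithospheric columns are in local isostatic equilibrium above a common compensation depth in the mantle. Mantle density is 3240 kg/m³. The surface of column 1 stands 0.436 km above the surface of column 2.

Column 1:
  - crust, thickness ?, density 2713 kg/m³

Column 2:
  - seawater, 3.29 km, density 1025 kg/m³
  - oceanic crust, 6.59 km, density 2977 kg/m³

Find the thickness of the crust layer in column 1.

19.8 km

Take the compensation level at the base of the deeper column (depth z_c below the surface of column 1) and equate Σ ρ_i t_i down to z_c; mantle fills any gap and the z_c terms cancel.
Column 1: x×2713 + (z_c − 0 − x)×3240
Column 2: 0.436×0 + 3.29×1025 + 6.59×2977 + (z_c − 0.436 − 9.88)×3240
The z_c×3240 term appears on both sides and cancels. Collect the known terms of each column as K = Σ(ρt)_known − 3240 × (depth of known layers): K_1 = 0 − 3240×0 = 0; K_2 = 22990.68 − 3240×(0.436 + 9.88) = −10433.16.
Balance: K_1 − x×(3240 − 2713) = K_2, so x = (K_1 − K_2)/(3240 − 2713) = 10433.2/527 = 19.8 km.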